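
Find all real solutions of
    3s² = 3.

Bring every term to one side: 3s² - 3 = 0.
Factor: 3(s - 1)(s + 1) = 0.
So s = 1 or s = -1.

s = -1 or s = 1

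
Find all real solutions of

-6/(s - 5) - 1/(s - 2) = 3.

Multiply both sides by (s - 5)(s - 2):
-6(s - 2) - (s - 5) = 3(s - 5)(s - 2).
Expand and collect terms: 3s^2 - 14s + 13 = 0.
By the quadratic formula, s = (14 +/- sqrt(40)) / 6, so s ~= 3.3874 or s ~= 1.2792.
Neither value makes a denominator zero (s != 5, s != 2), so both are valid.

s = 1.2792 or s = 3.3874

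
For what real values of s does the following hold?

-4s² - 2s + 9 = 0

Discriminant: (-2)² − 4·(-4)·9 = 148.
Quadratic formula: s = (2 ± √148) / (-8).
So s = -√(37)/4 - 1/4 ≈ -1.7707 or s = -1/4 + √(37)/4 ≈ 1.2707.

s = -1.7707 or s = 1.2707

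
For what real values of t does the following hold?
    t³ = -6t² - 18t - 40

t = -4

Rearrange: t³ + 6t² + 18t + 40 = 0.
Possible rational roots are divisors of 40. Testing t = -4 gives 0, so (t + 4) is a factor.
Divide: t³ + 6t² + 18t + 40 = (t + 4)(t² + 2t + 10).
The quadratic t² + 2t + 10 has discriminant -36 < 0, so no further real roots.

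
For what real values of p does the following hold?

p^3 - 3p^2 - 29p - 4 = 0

p = -4 or p = -0.1401 or p = 7.1401

Possible rational roots are divisors of -4. Testing p = -4 gives 0, so (p + 4) is a factor.
Divide: p^3 - 3p^2 - 29p - 4 = (p + 4)(p^2 - 7p - 1).
Apply the quadratic formula to p^2 - 7p - 1 = 0: p = (7 +/- sqrt(53))/2, i.e. p ~= 7.1401 or p ~= -0.1401.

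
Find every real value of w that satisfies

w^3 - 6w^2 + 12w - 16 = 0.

Possible rational roots are divisors of -16. Testing w = 4 gives 0, so (w - 4) is a factor.
Divide: w^3 - 6w^2 + 12w - 16 = (w - 4)(w^2 - 2w + 4).
The quadratic w^2 - 2w + 4 has discriminant -12 < 0, so no further real roots.

w = 4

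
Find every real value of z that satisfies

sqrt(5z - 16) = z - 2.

z = 4 or z = 5

Square both sides: 5z - 16 = (z - 2)^2.
Expand and rearrange: z^2 - 9z + 20 = 0.
Solving gives z = 5 or z = 4.
Check each candidate in the original equation:
  z = 5: sqrt(9) = 3, while z - 2 = 3 — valid.
  z = 4: sqrt(4) = 2, while z - 2 = 2 — valid.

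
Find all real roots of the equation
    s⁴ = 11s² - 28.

Let u = s². The equation becomes u² - 11u + 28 = 0.
Factor: (u - 4)(u - 7) = 0, so u = 4 or u = 7.
s² = 4 gives s = ±2.
s² = 7 gives s = ±√(7) ≈ ±2.6458.

s = -2.6458 or s = -2 or s = 2 or s = 2.6458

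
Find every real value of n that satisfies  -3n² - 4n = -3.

n = -1.8685 or n = 0.5352

Rearrange to standard form: -3n² - 4n + 3 = 0.
Discriminant: (-4)² − 4·(-3)·3 = 52.
Quadratic formula: n = (4 ± √52) / (-6).
So n = -√(13)/3 - 2/3 ≈ -1.8685 or n = -2/3 + √(13)/3 ≈ 0.5352.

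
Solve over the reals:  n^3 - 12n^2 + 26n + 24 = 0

n = -0.6904 or n = 4 or n = 8.6904

Possible rational roots are divisors of 24. Testing n = 4 gives 0, so (n - 4) is a factor.
Divide: n^3 - 12n^2 + 26n + 24 = (n - 4)(n^2 - 8n - 6).
Apply the quadratic formula to n^2 - 8n - 6 = 0: n = (8 +/- sqrt(88))/2, i.e. n ~= 8.6904 or n ~= -0.6904.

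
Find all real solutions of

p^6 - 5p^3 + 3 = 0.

Let u = p^3. The equation becomes u^2 - 5u + 3 = 0.
By the quadratic formula, u = sqrt(13)/2 + 5/2 or u = 5/2 - sqrt(13)/2.
p^3 = sqrt(13)/2 + 5/2 gives p = (sqrt(13)/2 + 5/2)^(1/3) ~= 1.6265.
p^3 = 5/2 - sqrt(13)/2 gives p = (5/2 - sqrt(13)/2)^(1/3) ~= 0.8867.

p = 0.8867 or p = 1.6265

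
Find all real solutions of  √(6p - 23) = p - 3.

Square both sides: 6p - 23 = (p - 3)².
Expand and rearrange: p² - 12p + 32 = 0.
Solving gives p = 8 or p = 4.
Check each candidate in the original equation:
  p = 8: √(25) = 5, while p - 3 = 5 — valid.
  p = 4: √(1) = 1, while p - 3 = 1 — valid.

p = 4 or p = 8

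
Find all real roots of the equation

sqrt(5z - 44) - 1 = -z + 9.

z = 9

Isolate the radical: sqrt(5z - 44) = -z + 10.
Square both sides: 5z - 44 = (-z + 10)^2.
Expand and rearrange: z^2 - 25z + 144 = 0.
Solving gives z = 16 or z = 9.
Check each candidate in the original equation:
  z = 16: sqrt(36) = 6, while -z + 10 = -6 — extraneous.
  z = 9: sqrt(1) = 1, while -z + 10 = 1 — valid.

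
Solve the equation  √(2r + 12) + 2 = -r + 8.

Isolate the radical: √(2r + 12) = -r + 6.
Square both sides: 2r + 12 = (-r + 6)².
Expand and rearrange: r² - 14r + 24 = 0.
Solving gives r = 12 or r = 2.
Check each candidate in the original equation:
  r = 12: √(36) = 6, while -r + 6 = -6 — extraneous.
  r = 2: √(16) = 4, while -r + 6 = 4 — valid.

r = 2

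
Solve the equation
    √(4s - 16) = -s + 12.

Square both sides: 4s - 16 = (-s + 12)².
Expand and rearrange: s² - 28s + 160 = 0.
Solving gives s = 20 or s = 8.
Check each candidate in the original equation:
  s = 20: √(64) = 8, while -s + 12 = -8 — extraneous.
  s = 8: √(16) = 4, while -s + 12 = 4 — valid.

s = 8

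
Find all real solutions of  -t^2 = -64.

Bring every term to one side: -t^2 + 64 = 0.
Factor: -1(t - 8)(t + 8) = 0.
So t = 8 or t = -8.

t = -8 or t = 8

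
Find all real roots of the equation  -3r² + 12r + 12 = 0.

r = -0.8284 or r = 4.8284

Discriminant: (12)² − 4·(-3)·12 = 288.
Quadratic formula: r = (-12 ± √288) / (-6).
So r = 2 - 2·√(2) ≈ -0.8284 or r = 2 + 2·√(2) ≈ 4.8284.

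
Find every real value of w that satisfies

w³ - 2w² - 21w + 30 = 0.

w = -4.3723 or w = 1.3723 or w = 5

Possible rational roots are divisors of 30. Testing w = 5 gives 0, so (w - 5) is a factor.
Divide: w³ - 2w² - 21w + 30 = (w - 5)(w² + 3w - 6).
Apply the quadratic formula to w² + 3w - 6 = 0: w = (-3 ± √33)/2, i.e. w ≈ 1.3723 or w ≈ -4.3723.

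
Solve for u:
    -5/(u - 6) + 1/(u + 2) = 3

u = -1.5726 or u = 4.2393

Multiply both sides by (u - 6)(u + 2):
-5(u + 2) + (u - 6) = 3(u - 6)(u + 2).
Expand and collect terms: 3u² - 8u - 20 = 0.
By the quadratic formula, u = (8 ± √304) / 6, so u ≈ 4.2393 or u ≈ -1.5726.
Neither value makes a denominator zero (u ≠ 6, u ≠ -2), so both are valid.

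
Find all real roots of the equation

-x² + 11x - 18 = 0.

Factor: -1(x - 2)(x - 9) = 0.
So x = 2 or x = 9.

x = 2 or x = 9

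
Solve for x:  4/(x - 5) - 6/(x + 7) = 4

x = -8.3958 or x = 5.8958

Multiply both sides by (x - 5)(x + 7):
4(x + 7) - 6(x - 5) = 4(x - 5)(x + 7).
Expand and collect terms: 4x² + 10x - 198 = 0.
By the quadratic formula, x = (-10 ± √3268) / 8, so x ≈ 5.8958 or x ≈ -8.3958.
Neither value makes a denominator zero (x ≠ 5, x ≠ -7), so both are valid.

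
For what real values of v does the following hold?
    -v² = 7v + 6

v = -6 or v = -1

Bring every term to one side: -v² - 7v - 6 = 0.
Factor: -1(v + 6)(v + 1) = 0.
So v = -6 or v = -1.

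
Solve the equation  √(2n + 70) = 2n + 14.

Square both sides: 2n + 70 = (2n + 14)².
Expand and rearrange: 4n² + 54n + 126 = 0.
Solving gives n = -3 or n = -10.5.
Check each candidate in the original equation:
  n = -3: √(64) = 8, while 2n + 14 = 8 — valid.
  n = -10.5: √(49) = 7, while 2n + 14 = -7 — extraneous.

n = -3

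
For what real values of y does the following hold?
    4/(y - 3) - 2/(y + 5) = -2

Multiply both sides by (y - 3)(y + 5):
4(y + 5) - 2(y - 3) = -2(y - 3)(y + 5).
Expand and collect terms: -2y² - 6y + 4 = 0.
By the quadratic formula, y = (6 ± √68) / -4, so y ≈ -3.5616 or y ≈ 0.5616.
Neither value makes a denominator zero (y ≠ 3, y ≠ -5), so both are valid.

y = -3.5616 or y = 0.5616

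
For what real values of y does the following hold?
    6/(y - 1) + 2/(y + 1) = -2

Multiply both sides by (y - 1)(y + 1):
6(y + 1) + 2(y - 1) = -2(y - 1)(y + 1).
Expand and collect terms: -2y² - 8y - 2 = 0.
By the quadratic formula, y = (8 ± √48) / -4, so y ≈ -3.7321 or y ≈ -0.2679.
Neither value makes a denominator zero (y ≠ 1, y ≠ -1), so both are valid.

y = -3.7321 or y = -0.2679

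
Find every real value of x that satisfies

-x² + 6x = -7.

x = -1 or x = 7

Bring every term to one side: -x² + 6x + 7 = 0.
Factor: -1(x - 7)(x + 1) = 0.
So x = 7 or x = -1.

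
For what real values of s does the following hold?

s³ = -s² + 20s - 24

Rearrange: s³ + s² - 20s + 24 = 0.
Possible rational roots are divisors of 24. Testing s = 3 gives 0, so (s - 3) is a factor.
Divide: s³ + s² - 20s + 24 = (s - 3)(s² + 4s - 8).
Apply the quadratic formula to s² + 4s - 8 = 0: s = (-4 ± √48)/2, i.e. s ≈ 1.4641 or s ≈ -5.4641.

s = -5.4641 or s = 1.4641 or s = 3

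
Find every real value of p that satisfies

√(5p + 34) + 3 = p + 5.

Isolate the radical: √(5p + 34) = p + 2.
Square both sides: 5p + 34 = (p + 2)².
Expand and rearrange: p² - p - 30 = 0.
Solving gives p = 6 or p = -5.
Check each candidate in the original equation:
  p = 6: √(64) = 8, while p + 2 = 8 — valid.
  p = -5: √(9) = 3, while p + 2 = -3 — extraneous.

p = 6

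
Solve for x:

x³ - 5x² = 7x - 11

Rearrange: x³ - 5x² - 7x + 11 = 0.
Possible rational roots are divisors of 11. Testing x = 1 gives 0, so (x - 1) is a factor.
Divide: x³ - 5x² - 7x + 11 = (x - 1)(x² - 4x - 11).
Apply the quadratic formula to x² - 4x - 11 = 0: x = (4 ± √60)/2, i.e. x ≈ 5.873 or x ≈ -1.873.

x = -1.873 or x = 1 or x = 5.873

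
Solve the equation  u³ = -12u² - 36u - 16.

Rearrange: u³ + 12u² + 36u + 16 = 0.
Possible rational roots are divisors of 16. Testing u = -4 gives 0, so (u + 4) is a factor.
Divide: u³ + 12u² + 36u + 16 = (u + 4)(u² + 8u + 4).
Apply the quadratic formula to u² + 8u + 4 = 0: u = (-8 ± √48)/2, i.e. u ≈ -0.5359 or u ≈ -7.4641.

u = -7.4641 or u = -4 or u = -0.5359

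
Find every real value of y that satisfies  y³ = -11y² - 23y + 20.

y = -7.6533 or y = -4 or y = 0.6533

Rearrange: y³ + 11y² + 23y - 20 = 0.
Possible rational roots are divisors of -20. Testing y = -4 gives 0, so (y + 4) is a factor.
Divide: y³ + 11y² + 23y - 20 = (y + 4)(y² + 7y - 5).
Apply the quadratic formula to y² + 7y - 5 = 0: y = (-7 ± √69)/2, i.e. y ≈ 0.6533 or y ≈ -7.6533.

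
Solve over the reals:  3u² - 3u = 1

Rearrange to standard form: 3u² - 3u - 1 = 0.
Discriminant: (-3)² − 4·3·(-1) = 21.
Quadratic formula: u = (3 ± √21) / 6.
So u = 1/2 + √(21)/6 ≈ 1.2638 or u = 1/2 - √(21)/6 ≈ -0.2638.

u = -0.2638 or u = 1.2638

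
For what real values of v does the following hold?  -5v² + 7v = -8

Rearrange to standard form: -5v² + 7v + 8 = 0.
Discriminant: (7)² − 4·(-5)·8 = 209.
Quadratic formula: v = (-7 ± √209) / (-10).
So v = 7/10 - √(209)/10 ≈ -0.7457 or v = 7/10 + √(209)/10 ≈ 2.1457.

v = -0.7457 or v = 2.1457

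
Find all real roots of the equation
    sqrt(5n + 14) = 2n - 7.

n = 7

Square both sides: 5n + 14 = (2n - 7)^2.
Expand and rearrange: 4n^2 - 33n + 35 = 0.
Solving gives n = 7 or n = 1.25.
Check each candidate in the original equation:
  n = 7: sqrt(49) = 7, while 2n - 7 = 7 — valid.
  n = 1.25: sqrt(20.25) = 4.5, while 2n - 7 = -4.5 — extraneous.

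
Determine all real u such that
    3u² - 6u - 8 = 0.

Discriminant: (-6)² − 4·3·(-8) = 132.
Quadratic formula: u = (6 ± √132) / 6.
So u = 1 + √(33)/3 ≈ 2.9149 or u = 1 - √(33)/3 ≈ -0.9149.

u = -0.9149 or u = 2.9149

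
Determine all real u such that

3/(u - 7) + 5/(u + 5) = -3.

Multiply both sides by (u - 7)(u + 5):
3(u + 5) + 5(u - 7) = -3(u - 7)(u + 5).
Expand and collect terms: -3u^2 - 2u + 125 = 0.
By the quadratic formula, u = (2 +/- sqrt(1504)) / -6, so u ~= -6.7969 or u ~= 6.1302.
Neither value makes a denominator zero (u != 7, u != -5), so both are valid.

u = -6.7969 or u = 6.1302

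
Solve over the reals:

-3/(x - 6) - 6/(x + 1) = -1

Multiply both sides by (x - 6)(x + 1):
-3(x + 1) - 6(x - 6) = -(x - 6)(x + 1).
Expand and collect terms: -x² + 14x - 27 = 0.
By the quadratic formula, x = (-14 ± √88) / -2, so x ≈ 2.3096 or x ≈ 11.6904.
Neither value makes a denominator zero (x ≠ 6, x ≠ -1), so both are valid.

x = 2.3096 or x = 11.6904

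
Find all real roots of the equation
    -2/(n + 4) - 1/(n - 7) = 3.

n = -4.6862 or n = 6.6862

Multiply both sides by (n + 4)(n - 7):
-2(n - 7) - (n + 4) = 3(n + 4)(n - 7).
Expand and collect terms: 3n^2 - 6n - 94 = 0.
By the quadratic formula, n = (6 +/- sqrt(1164)) / 6, so n ~= 6.6862 or n ~= -4.6862.
Neither value makes a denominator zero (n != -4, n != 7), so both are valid.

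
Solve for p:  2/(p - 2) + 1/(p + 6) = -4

Multiply both sides by (p - 2)(p + 6):
2(p + 6) + (p - 2) = -4(p - 2)(p + 6).
Expand and collect terms: -4p^2 - 19p + 38 = 0.
By the quadratic formula, p = (19 +/- sqrt(969)) / -8, so p ~= -6.2661 or p ~= 1.5161.
Neither value makes a denominator zero (p != 2, p != -6), so both are valid.

p = -6.2661 or p = 1.5161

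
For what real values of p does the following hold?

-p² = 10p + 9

p = -9 or p = -1

Bring every term to one side: -p² - 10p - 9 = 0.
Factor: -1(p + 1)(p + 9) = 0.
So p = -1 or p = -9.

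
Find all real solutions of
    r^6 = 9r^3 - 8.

r = 1 or r = 2

Let u = r^3. The equation becomes u^2 - 9u + 8 = 0.
Factor: (u - 8)(u - 1) = 0, so u = 8 or u = 1.
r^3 = 8 gives r = 2.
r^3 = 1 gives r = 1.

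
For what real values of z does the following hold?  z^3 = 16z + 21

z = -3 or z = -1.5414 or z = 4.5414

Rearrange: z^3 - 16z - 21 = 0.
Possible rational roots are divisors of -21. Testing z = -3 gives 0, so (z + 3) is a factor.
Divide: z^3 - 16z - 21 = (z + 3)(z^2 - 3z - 7).
Apply the quadratic formula to z^2 - 3z - 7 = 0: z = (3 +/- sqrt(37))/2, i.e. z ~= 4.5414 or z ~= -1.5414.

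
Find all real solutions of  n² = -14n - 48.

n = -8 or n = -6

Bring every term to one side: n² + 14n + 48 = 0.
Factor: (n + 8)(n + 6) = 0.
So n = -8 or n = -6.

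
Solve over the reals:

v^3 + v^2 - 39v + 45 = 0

Possible rational roots are divisors of 45. Testing v = 5 gives 0, so (v - 5) is a factor.
Divide: v^3 + v^2 - 39v + 45 = (v - 5)(v^2 + 6v - 9).
Apply the quadratic formula to v^2 + 6v - 9 = 0: v = (-6 +/- sqrt(72))/2, i.e. v ~= 1.2426 or v ~= -7.2426.

v = -7.2426 or v = 1.2426 or v = 5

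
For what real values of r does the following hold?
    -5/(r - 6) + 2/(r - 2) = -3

r = 1.5139 or r = 7.4861

Multiply both sides by (r - 6)(r - 2):
-5(r - 2) + 2(r - 6) = -3(r - 6)(r - 2).
Expand and collect terms: -3r^2 + 27r - 34 = 0.
By the quadratic formula, r = (-27 +/- sqrt(321)) / -6, so r ~= 1.5139 or r ~= 7.4861.
Neither value makes a denominator zero (r != 6, r != 2), so both are valid.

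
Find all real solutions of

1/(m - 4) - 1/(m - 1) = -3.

m = 1.382 or m = 3.618

Multiply both sides by (m - 4)(m - 1):
(m - 1) - (m - 4) = -3(m - 4)(m - 1).
Expand and collect terms: -3m^2 + 15m - 15 = 0.
By the quadratic formula, m = (-15 +/- sqrt(45)) / -6, so m ~= 1.382 or m ~= 3.618.
Neither value makes a denominator zero (m != 4, m != 1), so both are valid.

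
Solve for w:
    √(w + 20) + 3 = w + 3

w = 5

Isolate the radical: √(w + 20) = w.
Square both sides: w + 20 = (w)².
Expand and rearrange: w² - w - 20 = 0.
Solving gives w = 5 or w = -4.
Check each candidate in the original equation:
  w = 5: √(25) = 5, while w = 5 — valid.
  w = -4: √(16) = 4, while w = -4 — extraneous.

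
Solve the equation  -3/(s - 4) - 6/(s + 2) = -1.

s = 1 or s = 10

Multiply both sides by (s - 4)(s + 2):
-3(s + 2) - 6(s - 4) = -(s - 4)(s + 2).
Expand and collect terms: -s² + 11s - 10 = 0.
Factor or apply the quadratic formula: s = 1 or s = 10.
Neither value makes a denominator zero (s ≠ 4, s ≠ -2), so both are valid.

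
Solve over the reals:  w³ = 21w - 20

Rearrange: w³ - 21w + 20 = 0.
Possible rational roots are divisors of 20. Testing w = 4 gives 0, so (w - 4) is a factor.
Divide: w³ - 21w + 20 = (w - 4)(w² + 4w - 5).
Factor the quadratic: w = 1 or w = -5.

w = -5 or w = 1 or w = 4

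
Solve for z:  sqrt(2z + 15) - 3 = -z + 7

Isolate the radical: sqrt(2z + 15) = -z + 10.
Square both sides: 2z + 15 = (-z + 10)^2.
Expand and rearrange: z^2 - 22z + 85 = 0.
Solving gives z = 17 or z = 5.
Check each candidate in the original equation:
  z = 17: sqrt(49) = 7, while -z + 10 = -7 — extraneous.
  z = 5: sqrt(25) = 5, while -z + 10 = 5 — valid.

z = 5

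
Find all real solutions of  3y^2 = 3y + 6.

y = -1 or y = 2

Bring every term to one side: 3y^2 - 3y - 6 = 0.
Factor: 3(y - 2)(y + 1) = 0.
So y = 2 or y = -1.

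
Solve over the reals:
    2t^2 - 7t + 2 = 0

Discriminant: (-7)^2 - 4*2*2 = 33.
Quadratic formula: t = (7 +/- sqrt(33)) / 4.
So t = sqrt(33)/4 + 7/4 ~= 3.1861 or t = 7/4 - sqrt(33)/4 ~= 0.3139.

t = 0.3139 or t = 3.1861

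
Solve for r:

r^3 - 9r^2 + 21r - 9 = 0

r = 0.5505 or r = 3 or r = 5.4495

Possible rational roots are divisors of -9. Testing r = 3 gives 0, so (r - 3) is a factor.
Divide: r^3 - 9r^2 + 21r - 9 = (r - 3)(r^2 - 6r + 3).
Apply the quadratic formula to r^2 - 6r + 3 = 0: r = (6 +/- sqrt(24))/2, i.e. r ~= 5.4495 or r ~= 0.5505.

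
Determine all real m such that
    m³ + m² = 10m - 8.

Rearrange: m³ + m² - 10m + 8 = 0.
Possible rational roots are divisors of 8. Testing m = 2 gives 0, so (m - 2) is a factor.
Divide: m³ + m² - 10m + 8 = (m - 2)(m² + 3m - 4).
Factor the quadratic: m = 1 or m = -4.

m = -4 or m = 1 or m = 2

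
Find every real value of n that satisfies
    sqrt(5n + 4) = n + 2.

Square both sides: 5n + 4 = (n + 2)^2.
Expand and rearrange: n^2 - n = 0.
Solving gives n = 1 or n = 0.
Check each candidate in the original equation:
  n = 1: sqrt(9) = 3, while n + 2 = 3 — valid.
  n = 0: sqrt(4) = 2, while n + 2 = 2 — valid.

n = 0 or n = 1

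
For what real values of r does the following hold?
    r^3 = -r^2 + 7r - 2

Rearrange: r^3 + r^2 - 7r + 2 = 0.
Possible rational roots are divisors of 2. Testing r = 2 gives 0, so (r - 2) is a factor.
Divide: r^3 + r^2 - 7r + 2 = (r - 2)(r^2 + 3r - 1).
Apply the quadratic formula to r^2 + 3r - 1 = 0: r = (-3 +/- sqrt(13))/2, i.e. r ~= 0.3028 or r ~= -3.3028.

r = -3.3028 or r = 0.3028 or r = 2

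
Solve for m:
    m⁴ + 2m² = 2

Let u = m². The equation becomes u² + 2u - 2 = 0.
By the quadratic formula, u = -1 + √(3) or u = -√(3) - 1.
m² = -1 + √(3) gives m = ±√(-1 + √(3)) ≈ ±0.8556.
m² = -√(3) - 1 < 0 has no real solution.

m = -0.8556 or m = 0.8556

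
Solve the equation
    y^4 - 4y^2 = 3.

y = -2.1554 or y = 2.1554

Let u = y^2. The equation becomes u^2 - 4u - 3 = 0.
By the quadratic formula, u = 2 + sqrt(7) or u = 2 - sqrt(7).
y^2 = 2 + sqrt(7) gives y = +/-sqrt(2 + sqrt(7)) ~= +/-2.1554.
y^2 = 2 - sqrt(7) < 0 has no real solution.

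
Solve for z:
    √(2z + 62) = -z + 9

Square both sides: 2z + 62 = (-z + 9)².
Expand and rearrange: z² - 20z + 19 = 0.
Solving gives z = 19 or z = 1.
Check each candidate in the original equation:
  z = 19: √(100) = 10, while -z + 9 = -10 — extraneous.
  z = 1: √(64) = 8, while -z + 9 = 8 — valid.

z = 1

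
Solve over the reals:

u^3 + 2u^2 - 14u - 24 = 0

u = -4 or u = -1.6458 or u = 3.6458

Possible rational roots are divisors of -24. Testing u = -4 gives 0, so (u + 4) is a factor.
Divide: u^3 + 2u^2 - 14u - 24 = (u + 4)(u^2 - 2u - 6).
Apply the quadratic formula to u^2 - 2u - 6 = 0: u = (2 +/- sqrt(28))/2, i.e. u ~= 3.6458 or u ~= -1.6458.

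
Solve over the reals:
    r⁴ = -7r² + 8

Let u = r². The equation becomes u² + 7u - 8 = 0.
Factor: (u - 1)(u + 8) = 0, so u = 1 or u = -8.
r² = 1 gives r = ±1.
r² = -8 < 0 has no real solution.

r = -1 or r = 1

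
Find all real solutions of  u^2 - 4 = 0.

u = -2 or u = 2

Factor: (u + 2)(u - 2) = 0.
So u = -2 or u = 2.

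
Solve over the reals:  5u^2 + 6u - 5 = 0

u = -1.7662 or u = 0.5662

Discriminant: (6)^2 - 4*5*(-5) = 136.
Quadratic formula: u = (-6 +/- sqrt(136)) / 10.
So u = -3/5 + sqrt(34)/5 ~= 0.5662 or u = -sqrt(34)/5 - 3/5 ~= -1.7662.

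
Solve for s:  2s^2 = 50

s = -5 or s = 5

Bring every term to one side: 2s^2 - 50 = 0.
Factor: 2(s - 5)(s + 5) = 0.
So s = 5 or s = -5.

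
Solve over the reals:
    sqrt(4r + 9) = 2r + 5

Square both sides: 4r + 9 = (2r + 5)^2.
Expand and rearrange: 4r^2 + 16r + 16 = 0.
This gives the repeated root r = -2.
Check in the original equation:
  r = -2: sqrt(1) = 1, while 2r + 5 = 1 — valid.

r = -2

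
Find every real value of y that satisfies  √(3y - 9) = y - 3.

Square both sides: 3y - 9 = (y - 3)².
Expand and rearrange: y² - 9y + 18 = 0.
Solving gives y = 6 or y = 3.
Check each candidate in the original equation:
  y = 6: √(9) = 3, while y - 3 = 3 — valid.
  y = 3: √(0) = 0, while y - 3 = 0 — valid.

y = 3 or y = 6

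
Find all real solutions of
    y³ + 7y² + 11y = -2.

Rearrange: y³ + 7y² + 11y + 2 = 0.
Possible rational roots are divisors of 2. Testing y = -2 gives 0, so (y + 2) is a factor.
Divide: y³ + 7y² + 11y + 2 = (y + 2)(y² + 5y + 1).
Apply the quadratic formula to y² + 5y + 1 = 0: y = (-5 ± √21)/2, i.e. y ≈ -0.2087 or y ≈ -4.7913.

y = -4.7913 or y = -2 or y = -0.2087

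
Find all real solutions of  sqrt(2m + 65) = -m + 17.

m = 8

Square both sides: 2m + 65 = (-m + 17)^2.
Expand and rearrange: m^2 - 36m + 224 = 0.
Solving gives m = 28 or m = 8.
Check each candidate in the original equation:
  m = 28: sqrt(121) = 11, while -m + 17 = -11 — extraneous.
  m = 8: sqrt(81) = 9, while -m + 17 = 9 — valid.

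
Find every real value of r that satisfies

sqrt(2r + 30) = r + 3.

r = 3

Square both sides: 2r + 30 = (r + 3)^2.
Expand and rearrange: r^2 + 4r - 21 = 0.
Solving gives r = 3 or r = -7.
Check each candidate in the original equation:
  r = 3: sqrt(36) = 6, while r + 3 = 6 — valid.
  r = -7: sqrt(16) = 4, while r + 3 = -4 — extraneous.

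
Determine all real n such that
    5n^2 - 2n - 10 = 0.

Discriminant: (-2)^2 - 4*5*(-10) = 204.
Quadratic formula: n = (2 +/- sqrt(204)) / 10.
So n = 1/5 + sqrt(51)/5 ~= 1.6283 or n = 1/5 - sqrt(51)/5 ~= -1.2283.

n = -1.2283 or n = 1.6283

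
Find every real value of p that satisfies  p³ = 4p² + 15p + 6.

p = -2 or p = -0.4641 or p = 6.4641

Rearrange: p³ - 4p² - 15p - 6 = 0.
Possible rational roots are divisors of -6. Testing p = -2 gives 0, so (p + 2) is a factor.
Divide: p³ - 4p² - 15p - 6 = (p + 2)(p² - 6p - 3).
Apply the quadratic formula to p² - 6p - 3 = 0: p = (6 ± √48)/2, i.e. p ≈ 6.4641 or p ≈ -0.4641.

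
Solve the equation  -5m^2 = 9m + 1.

m = -1.681 or m = -0.119

Rearrange to standard form: -5m^2 - 9m - 1 = 0.
Discriminant: (-9)^2 - 4*(-5)*(-1) = 61.
Quadratic formula: m = (9 +/- sqrt(61)) / (-10).
So m = -9/10 - sqrt(61)/10 ~= -1.681 or m = -9/10 + sqrt(61)/10 ~= -0.119.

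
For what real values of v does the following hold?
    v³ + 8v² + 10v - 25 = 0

Possible rational roots are divisors of -25. Testing v = -5 gives 0, so (v + 5) is a factor.
Divide: v³ + 8v² + 10v - 25 = (v + 5)(v² + 3v - 5).
Apply the quadratic formula to v² + 3v - 5 = 0: v = (-3 ± √29)/2, i.e. v ≈ 1.1926 or v ≈ -4.1926.

v = -5 or v = -4.1926 or v = 1.1926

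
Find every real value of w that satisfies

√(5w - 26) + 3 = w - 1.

Isolate the radical: √(5w - 26) = w - 4.
Square both sides: 5w - 26 = (w - 4)².
Expand and rearrange: w² - 13w + 42 = 0.
Solving gives w = 7 or w = 6.
Check each candidate in the original equation:
  w = 7: √(9) = 3, while w - 4 = 3 — valid.
  w = 6: √(4) = 2, while w - 4 = 2 — valid.

w = 6 or w = 7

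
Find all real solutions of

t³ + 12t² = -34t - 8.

Rearrange: t³ + 12t² + 34t + 8 = 0.
Possible rational roots are divisors of 8. Testing t = -4 gives 0, so (t + 4) is a factor.
Divide: t³ + 12t² + 34t + 8 = (t + 4)(t² + 8t + 2).
Apply the quadratic formula to t² + 8t + 2 = 0: t = (-8 ± √56)/2, i.e. t ≈ -0.2583 or t ≈ -7.7417.

t = -7.7417 or t = -4 or t = -0.2583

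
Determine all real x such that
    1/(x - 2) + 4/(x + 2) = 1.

Multiply both sides by (x - 2)(x + 2):
(x + 2) + 4(x - 2) = (x - 2)(x + 2).
Expand and collect terms: x^2 - 5x + 2 = 0.
By the quadratic formula, x = (5 +/- sqrt(17)) / 2, so x ~= 4.5616 or x ~= 0.4384.
Neither value makes a denominator zero (x != 2, x != -2), so both are valid.

x = 0.4384 or x = 4.5616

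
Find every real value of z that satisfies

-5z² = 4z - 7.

Rearrange to standard form: -5z² - 4z + 7 = 0.
Discriminant: (-4)² − 4·(-5)·7 = 156.
Quadratic formula: z = (4 ± √156) / (-10).
So z = -√(39)/5 - 2/5 ≈ -1.649 or z = -2/5 + √(39)/5 ≈ 0.849.

z = -1.649 or z = 0.849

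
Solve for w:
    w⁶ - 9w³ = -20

w = 1.5874 or w = 1.71

Let u = w³. The equation becomes u² - 9u + 20 = 0.
Factor: (u - 4)(u - 5) = 0, so u = 4 or u = 5.
w³ = 4 gives w = ∛(4) ≈ 1.5874.
w³ = 5 gives w = ∛(5) ≈ 1.71.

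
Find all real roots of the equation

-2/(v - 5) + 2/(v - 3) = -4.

v = 2.5858 or v = 5.4142

Multiply both sides by (v - 5)(v - 3):
-2(v - 3) + 2(v - 5) = -4(v - 5)(v - 3).
Expand and collect terms: -4v^2 + 32v - 56 = 0.
By the quadratic formula, v = (-32 +/- sqrt(128)) / -8, so v ~= 2.5858 or v ~= 5.4142.
Neither value makes a denominator zero (v != 5, v != 3), so both are valid.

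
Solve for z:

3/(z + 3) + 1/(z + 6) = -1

z = -8.3028 or z = -4.6972

Multiply both sides by (z + 3)(z + 6):
3(z + 6) + (z + 3) = -(z + 3)(z + 6).
Expand and collect terms: -z² - 13z - 39 = 0.
By the quadratic formula, z = (13 ± √13) / -2, so z ≈ -8.3028 or z ≈ -4.6972.
Neither value makes a denominator zero (z ≠ -3, z ≠ -6), so both are valid.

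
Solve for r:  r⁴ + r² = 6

r = -1.4142 or r = 1.4142

Let u = r². The equation becomes u² + u - 6 = 0.
Factor: (u - 2)(u + 3) = 0, so u = 2 or u = -3.
r² = 2 gives r = ±√(2) ≈ ±1.4142.
r² = -3 < 0 has no real solution.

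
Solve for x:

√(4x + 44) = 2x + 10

Square both sides: 4x + 44 = (2x + 10)².
Expand and rearrange: 4x² + 36x + 56 = 0.
Solving gives x = -2 or x = -7.
Check each candidate in the original equation:
  x = -2: √(36) = 6, while 2x + 10 = 6 — valid.
  x = -7: √(16) = 4, while 2x + 10 = -4 — extraneous.

x = -2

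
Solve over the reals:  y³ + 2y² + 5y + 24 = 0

y = -3

Possible rational roots are divisors of 24. Testing y = -3 gives 0, so (y + 3) is a factor.
Divide: y³ + 2y² + 5y + 24 = (y + 3)(y² - y + 8).
The quadratic y² - y + 8 has discriminant -31 < 0, so no further real roots.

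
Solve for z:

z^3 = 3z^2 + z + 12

z = 4

Rearrange: z^3 - 3z^2 - z - 12 = 0.
Possible rational roots are divisors of -12. Testing z = 4 gives 0, so (z - 4) is a factor.
Divide: z^3 - 3z^2 - z - 12 = (z - 4)(z^2 + z + 3).
The quadratic z^2 + z + 3 has discriminant -11 < 0, so no further real roots.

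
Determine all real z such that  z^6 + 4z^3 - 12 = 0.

z = -1.8171 or z = 1.2599

Let u = z^3. The equation becomes u^2 + 4u - 12 = 0.
Factor: (u + 6)(u - 2) = 0, so u = -6 or u = 2.
z^3 = -6 gives z = -(6)^(1/3) ~= -1.8171.
z^3 = 2 gives z = (2)^(1/3) ~= 1.2599.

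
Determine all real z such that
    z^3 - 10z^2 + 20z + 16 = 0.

z = -0.6056 or z = 4 or z = 6.6056

Possible rational roots are divisors of 16. Testing z = 4 gives 0, so (z - 4) is a factor.
Divide: z^3 - 10z^2 + 20z + 16 = (z - 4)(z^2 - 6z - 4).
Apply the quadratic formula to z^2 - 6z - 4 = 0: z = (6 +/- sqrt(52))/2, i.e. z ~= 6.6056 or z ~= -0.6056.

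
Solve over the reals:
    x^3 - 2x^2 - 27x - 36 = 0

Possible rational roots are divisors of -36. Testing x = -3 gives 0, so (x + 3) is a factor.
Divide: x^3 - 2x^2 - 27x - 36 = (x + 3)(x^2 - 5x - 12).
Apply the quadratic formula to x^2 - 5x - 12 = 0: x = (5 +/- sqrt(73))/2, i.e. x ~= 6.772 or x ~= -1.772.

x = -3 or x = -1.772 or x = 6.772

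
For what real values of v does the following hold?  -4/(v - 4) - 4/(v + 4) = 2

Multiply both sides by (v - 4)(v + 4):
-4(v + 4) - 4(v - 4) = 2(v - 4)(v + 4).
Expand and collect terms: 2v^2 + 8v - 32 = 0.
By the quadratic formula, v = (-8 +/- sqrt(320)) / 4, so v ~= 2.4721 or v ~= -6.4721.
Neither value makes a denominator zero (v != 4, v != -4), so both are valid.

v = -6.4721 or v = 2.4721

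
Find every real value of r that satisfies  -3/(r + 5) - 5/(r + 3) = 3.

Multiply both sides by (r + 5)(r + 3):
-3(r + 3) - 5(r + 5) = 3(r + 5)(r + 3).
Expand and collect terms: 3r² + 32r + 79 = 0.
By the quadratic formula, r = (-32 ± √76) / 6, so r ≈ -3.8804 or r ≈ -6.7863.
Neither value makes a denominator zero (r ≠ -5, r ≠ -3), so both are valid.

r = -6.7863 or r = -3.8804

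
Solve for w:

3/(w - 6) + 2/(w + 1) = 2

w = -0.1949 or w = 7.6949

Multiply both sides by (w - 6)(w + 1):
3(w + 1) + 2(w - 6) = 2(w - 6)(w + 1).
Expand and collect terms: 2w² - 15w - 3 = 0.
By the quadratic formula, w = (15 ± √249) / 4, so w ≈ 7.6949 or w ≈ -0.1949.
Neither value makes a denominator zero (w ≠ 6, w ≠ -1), so both are valid.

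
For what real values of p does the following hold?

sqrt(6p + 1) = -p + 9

Square both sides: 6p + 1 = (-p + 9)^2.
Expand and rearrange: p^2 - 24p + 80 = 0.
Solving gives p = 20 or p = 4.
Check each candidate in the original equation:
  p = 20: sqrt(121) = 11, while -p + 9 = -11 — extraneous.
  p = 4: sqrt(25) = 5, while -p + 9 = 5 — valid.

p = 4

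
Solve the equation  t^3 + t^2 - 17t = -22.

t = -5.1401 or t = 2 or t = 2.1401

Rearrange: t^3 + t^2 - 17t + 22 = 0.
Possible rational roots are divisors of 22. Testing t = 2 gives 0, so (t - 2) is a factor.
Divide: t^3 + t^2 - 17t + 22 = (t - 2)(t^2 + 3t - 11).
Apply the quadratic formula to t^2 + 3t - 11 = 0: t = (-3 +/- sqrt(53))/2, i.e. t ~= 2.1401 or t ~= -5.1401.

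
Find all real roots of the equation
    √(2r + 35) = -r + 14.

Square both sides: 2r + 35 = (-r + 14)².
Expand and rearrange: r² - 30r + 161 = 0.
Solving gives r = 23 or r = 7.
Check each candidate in the original equation:
  r = 23: √(81) = 9, while -r + 14 = -9 — extraneous.
  r = 7: √(49) = 7, while -r + 14 = 7 — valid.

r = 7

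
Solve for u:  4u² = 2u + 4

Rearrange to standard form: 4u² - 2u - 4 = 0.
Discriminant: (-2)² − 4·4·(-4) = 68.
Quadratic formula: u = (2 ± √68) / 8.
So u = 1/4 + √(17)/4 ≈ 1.2808 or u = 1/4 - √(17)/4 ≈ -0.7808.

u = -0.7808 or u = 1.2808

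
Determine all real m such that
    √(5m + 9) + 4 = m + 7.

m = -1 or m = 0

Isolate the radical: √(5m + 9) = m + 3.
Square both sides: 5m + 9 = (m + 3)².
Expand and rearrange: m² + m = 0.
Solving gives m = 0 or m = -1.
Check each candidate in the original equation:
  m = 0: √(9) = 3, while m + 3 = 3 — valid.
  m = -1: √(4) = 2, while m + 3 = 2 — valid.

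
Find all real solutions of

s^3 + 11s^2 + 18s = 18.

s = -8.6904 or s = -3 or s = 0.6904

Rearrange: s^3 + 11s^2 + 18s - 18 = 0.
Possible rational roots are divisors of -18. Testing s = -3 gives 0, so (s + 3) is a factor.
Divide: s^3 + 11s^2 + 18s - 18 = (s + 3)(s^2 + 8s - 6).
Apply the quadratic formula to s^2 + 8s - 6 = 0: s = (-8 +/- sqrt(88))/2, i.e. s ~= 0.6904 or s ~= -8.6904.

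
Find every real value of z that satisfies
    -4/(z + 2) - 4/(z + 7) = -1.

Multiply both sides by (z + 2)(z + 7):
-4(z + 7) - 4(z + 2) = -(z + 2)(z + 7).
Expand and collect terms: -z^2 - z + 22 = 0.
By the quadratic formula, z = (1 +/- sqrt(89)) / -2, so z ~= -5.217 or z ~= 4.217.
Neither value makes a denominator zero (z != -2, z != -7), so both are valid.

z = -5.217 or z = 4.217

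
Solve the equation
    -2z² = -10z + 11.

z = 1.634 or z = 3.366

Rearrange to standard form: -2z² + 10z - 11 = 0.
Discriminant: (10)² − 4·(-2)·(-11) = 12.
Quadratic formula: z = (-10 ± √12) / (-4).
So z = 5/2 - √(3)/2 ≈ 1.634 or z = √(3)/2 + 5/2 ≈ 3.366.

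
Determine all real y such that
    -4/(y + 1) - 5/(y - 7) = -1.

y = 1.1557 or y = 13.8443

Multiply both sides by (y + 1)(y - 7):
-4(y - 7) - 5(y + 1) = -(y + 1)(y - 7).
Expand and collect terms: -y^2 + 15y - 16 = 0.
By the quadratic formula, y = (-15 +/- sqrt(161)) / -2, so y ~= 1.1557 or y ~= 13.8443.
Neither value makes a denominator zero (y != -1, y != 7), so both are valid.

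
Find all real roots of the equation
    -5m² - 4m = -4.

m = -1.3798 or m = 0.5798

Rearrange to standard form: -5m² - 4m + 4 = 0.
Discriminant: (-4)² − 4·(-5)·4 = 96.
Quadratic formula: m = (4 ± √96) / (-10).
So m = -2·√(6)/5 - 2/5 ≈ -1.3798 or m = -2/5 + 2·√(6)/5 ≈ 0.5798.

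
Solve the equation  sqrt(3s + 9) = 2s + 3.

s = 0

Square both sides: 3s + 9 = (2s + 3)^2.
Expand and rearrange: 4s^2 + 9s = 0.
Solving gives s = 0 or s = -2.25.
Check each candidate in the original equation:
  s = 0: sqrt(9) = 3, while 2s + 3 = 3 — valid.
  s = -2.25: sqrt(2.25) = 1.5, while 2s + 3 = -1.5 — extraneous.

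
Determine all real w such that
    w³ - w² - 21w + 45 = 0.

w = -5 or w = 3

Possible rational roots are divisors of 45. Testing w = -5 gives 0, so (w + 5) is a factor.
Divide: w³ - w² - 21w + 45 = (w + 5)(w² - 6w + 9).
The quadratic has the repeated root w = 3.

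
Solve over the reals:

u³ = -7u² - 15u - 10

u = -3.618 or u = -2 or u = -1.382

Rearrange: u³ + 7u² + 15u + 10 = 0.
Possible rational roots are divisors of 10. Testing u = -2 gives 0, so (u + 2) is a factor.
Divide: u³ + 7u² + 15u + 10 = (u + 2)(u² + 5u + 5).
Apply the quadratic formula to u² + 5u + 5 = 0: u = (-5 ± √5)/2, i.e. u ≈ -1.382 or u ≈ -3.618.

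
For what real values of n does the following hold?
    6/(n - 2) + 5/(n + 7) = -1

n = -14.7823 or n = -1.2177

Multiply both sides by (n - 2)(n + 7):
6(n + 7) + 5(n - 2) = -(n - 2)(n + 7).
Expand and collect terms: -n^2 - 16n - 18 = 0.
By the quadratic formula, n = (16 +/- sqrt(184)) / -2, so n ~= -14.7823 or n ~= -1.2177.
Neither value makes a denominator zero (n != 2, n != -7), so both are valid.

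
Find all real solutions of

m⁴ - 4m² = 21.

m = -2.6458 or m = 2.6458

Let u = m². The equation becomes u² - 4u - 21 = 0.
Factor: (u - 7)(u + 3) = 0, so u = 7 or u = -3.
m² = 7 gives m = ±√(7) ≈ ±2.6458.
m² = -3 < 0 has no real solution.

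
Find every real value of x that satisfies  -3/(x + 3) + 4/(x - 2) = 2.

Multiply both sides by (x + 3)(x - 2):
-3(x - 2) + 4(x + 3) = 2(x + 3)(x - 2).
Expand and collect terms: 2x² + x - 30 = 0.
By the quadratic formula, x = (-1 ± √241) / 4, so x ≈ 3.631 or x ≈ -4.131.
Neither value makes a denominator zero (x ≠ -3, x ≠ 2), so both are valid.

x = -4.131 or x = 3.631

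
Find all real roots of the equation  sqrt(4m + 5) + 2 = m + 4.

m = -1 or m = 1

Isolate the radical: sqrt(4m + 5) = m + 2.
Square both sides: 4m + 5 = (m + 2)^2.
Expand and rearrange: m^2 - 1 = 0.
Solving gives m = 1 or m = -1.
Check each candidate in the original equation:
  m = 1: sqrt(9) = 3, while m + 2 = 3 — valid.
  m = -1: sqrt(1) = 1, while m + 2 = 1 — valid.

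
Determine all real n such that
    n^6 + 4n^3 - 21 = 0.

Let u = n^3. The equation becomes u^2 + 4u - 21 = 0.
Factor: (u + 7)(u - 3) = 0, so u = -7 or u = 3.
n^3 = -7 gives n = -(7)^(1/3) ~= -1.9129.
n^3 = 3 gives n = (3)^(1/3) ~= 1.4422.

n = -1.9129 or n = 1.4422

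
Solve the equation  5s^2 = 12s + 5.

Rearrange to standard form: 5s^2 - 12s - 5 = 0.
Discriminant: (-12)^2 - 4*5*(-5) = 244.
Quadratic formula: s = (12 +/- sqrt(244)) / 10.
So s = 6/5 + sqrt(61)/5 ~= 2.762 or s = 6/5 - sqrt(61)/5 ~= -0.362.

s = -0.362 or s = 2.762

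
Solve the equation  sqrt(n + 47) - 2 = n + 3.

Isolate the radical: sqrt(n + 47) = n + 5.
Square both sides: n + 47 = (n + 5)^2.
Expand and rearrange: n^2 + 9n - 22 = 0.
Solving gives n = 2 or n = -11.
Check each candidate in the original equation:
  n = 2: sqrt(49) = 7, while n + 5 = 7 — valid.
  n = -11: sqrt(36) = 6, while n + 5 = -6 — extraneous.

n = 2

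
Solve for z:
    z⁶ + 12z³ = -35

z = -1.9129 or z = -1.71

Let u = z³. The equation becomes u² + 12u + 35 = 0.
Factor: (u + 7)(u + 5) = 0, so u = -7 or u = -5.
z³ = -7 gives z = -∛(7) ≈ -1.9129.
z³ = -5 gives z = -∛(5) ≈ -1.71.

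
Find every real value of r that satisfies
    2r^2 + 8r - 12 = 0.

r = -5.1623 or r = 1.1623

Discriminant: (8)^2 - 4*2*(-12) = 160.
Quadratic formula: r = (-8 +/- sqrt(160)) / 4.
So r = -2 + sqrt(10) ~= 1.1623 or r = -sqrt(10) - 2 ~= -5.1623.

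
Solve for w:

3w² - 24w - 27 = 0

Factor: 3(w + 1)(w - 9) = 0.
So w = -1 or w = 9.

w = -1 or w = 9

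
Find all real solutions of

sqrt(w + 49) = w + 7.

Square both sides: w + 49 = (w + 7)^2.
Expand and rearrange: w^2 + 13w = 0.
Solving gives w = 0 or w = -13.
Check each candidate in the original equation:
  w = 0: sqrt(49) = 7, while w + 7 = 7 — valid.
  w = -13: sqrt(36) = 6, while w + 7 = -6 — extraneous.

w = 0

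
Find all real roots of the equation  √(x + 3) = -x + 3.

Square both sides: x + 3 = (-x + 3)².
Expand and rearrange: x² - 7x + 6 = 0.
Solving gives x = 6 or x = 1.
Check each candidate in the original equation:
  x = 6: √(9) = 3, while -x + 3 = -3 — extraneous.
  x = 1: √(4) = 2, while -x + 3 = 2 — valid.

x = 1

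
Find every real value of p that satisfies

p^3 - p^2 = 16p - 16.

Rearrange: p^3 - p^2 - 16p + 16 = 0.
Possible rational roots are divisors of 16. Testing p = -4 gives 0, so (p + 4) is a factor.
Divide: p^3 - p^2 - 16p + 16 = (p + 4)(p^2 - 5p + 4).
Factor the quadratic: p = 4 or p = 1.

p = -4 or p = 1 or p = 4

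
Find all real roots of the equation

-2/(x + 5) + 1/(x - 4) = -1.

Multiply both sides by (x + 5)(x - 4):
-2(x - 4) + (x + 5) = -(x + 5)(x - 4).
Expand and collect terms: -x² + 7 = 0.
By the quadratic formula, x = (0 ± √28) / -2, so x ≈ -2.6458 or x ≈ 2.6458.
Neither value makes a denominator zero (x ≠ -5, x ≠ 4), so both are valid.

x = -2.6458 or x = 2.6458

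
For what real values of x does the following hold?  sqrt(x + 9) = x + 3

x = 0

Square both sides: x + 9 = (x + 3)^2.
Expand and rearrange: x^2 + 5x = 0.
Solving gives x = 0 or x = -5.
Check each candidate in the original equation:
  x = 0: sqrt(9) = 3, while x + 3 = 3 — valid.
  x = -5: sqrt(4) = 2, while x + 3 = -2 — extraneous.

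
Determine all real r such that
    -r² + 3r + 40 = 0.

r = -5 or r = 8

Factor: -1(r + 5)(r - 8) = 0.
So r = -5 or r = 8.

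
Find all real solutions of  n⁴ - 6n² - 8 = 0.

Let u = n². The equation becomes u² - 6u - 8 = 0.
By the quadratic formula, u = 3 + √(17) or u = 3 - √(17).
n² = 3 + √(17) gives n = ±√(3 + √(17)) ≈ ±2.6689.
n² = 3 - √(17) < 0 has no real solution.

n = -2.6689 or n = 2.6689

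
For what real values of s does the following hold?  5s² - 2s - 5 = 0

Discriminant: (-2)² − 4·5·(-5) = 104.
Quadratic formula: s = (2 ± √104) / 10.
So s = 1/5 + √(26)/5 ≈ 1.2198 or s = 1/5 - √(26)/5 ≈ -0.8198.

s = -0.8198 or s = 1.2198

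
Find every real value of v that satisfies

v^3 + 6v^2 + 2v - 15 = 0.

v = -5 or v = -2.3028 or v = 1.3028

Possible rational roots are divisors of -15. Testing v = -5 gives 0, so (v + 5) is a factor.
Divide: v^3 + 6v^2 + 2v - 15 = (v + 5)(v^2 + v - 3).
Apply the quadratic formula to v^2 + v - 3 = 0: v = (-1 +/- sqrt(13))/2, i.e. v ~= 1.3028 or v ~= -2.3028.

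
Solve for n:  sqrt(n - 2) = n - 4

n = 6

Square both sides: n - 2 = (n - 4)^2.
Expand and rearrange: n^2 - 9n + 18 = 0.
Solving gives n = 6 or n = 3.
Check each candidate in the original equation:
  n = 6: sqrt(4) = 2, while n - 4 = 2 — valid.
  n = 3: sqrt(1) = 1, while n - 4 = -1 — extraneous.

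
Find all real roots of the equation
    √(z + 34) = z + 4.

Square both sides: z + 34 = (z + 4)².
Expand and rearrange: z² + 7z - 18 = 0.
Solving gives z = 2 or z = -9.
Check each candidate in the original equation:
  z = 2: √(36) = 6, while z + 4 = 6 — valid.
  z = -9: √(25) = 5, while z + 4 = -5 — extraneous.

z = 2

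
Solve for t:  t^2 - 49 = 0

Factor: (t + 7)(t - 7) = 0.
So t = -7 or t = 7.

t = -7 or t = 7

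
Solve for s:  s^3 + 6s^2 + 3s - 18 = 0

Possible rational roots are divisors of -18. Testing s = -3 gives 0, so (s + 3) is a factor.
Divide: s^3 + 6s^2 + 3s - 18 = (s + 3)(s^2 + 3s - 6).
Apply the quadratic formula to s^2 + 3s - 6 = 0: s = (-3 +/- sqrt(33))/2, i.e. s ~= 1.3723 or s ~= -4.3723.

s = -4.3723 or s = -3 or s = 1.3723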